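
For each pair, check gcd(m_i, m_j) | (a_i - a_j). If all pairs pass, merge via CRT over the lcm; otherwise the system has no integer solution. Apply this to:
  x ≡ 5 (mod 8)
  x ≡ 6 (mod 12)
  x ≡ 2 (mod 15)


Moduli 8, 12, 15 are not pairwise coprime, so CRT works modulo lcm(m_i) when all pairwise compatibility conditions hold.
Pairwise compatibility: gcd(m_i, m_j) must divide a_i - a_j for every pair.
Merge one congruence at a time:
  Start: x ≡ 5 (mod 8).
  Combine with x ≡ 6 (mod 12): gcd(8, 12) = 4, and 6 - 5 = 1 is NOT divisible by 4.
    ⇒ system is inconsistent (no integer solution).

No solution (the system is inconsistent).


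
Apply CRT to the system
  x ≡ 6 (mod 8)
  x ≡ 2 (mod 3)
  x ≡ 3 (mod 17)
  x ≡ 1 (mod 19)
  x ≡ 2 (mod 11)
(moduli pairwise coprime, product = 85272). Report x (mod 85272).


Product of moduli M = 8 · 3 · 17 · 19 · 11 = 85272.
Merge one congruence at a time:
  Start: x ≡ 6 (mod 8).
  Combine with x ≡ 2 (mod 3); new modulus lcm = 24.
    Write x = 6 + 8·t and substitute into x ≡ 2 (mod 3): 8·t ≡ 2 − 6 = -4 (mod 3).
    Reduce coefficients mod 3: 2·t ≡ 2 (mod 3).
    The inverse of 2 mod 3 is 2 (since 2·2 = 4 = 1·3 + 1), so t ≡ 2·2 = 4 ≡ 1 (mod 3).
    Then x = 6 + 8·1 = 14, valid modulo lcm(8, 3) = 24: x ≡ 14 (mod 24).
  Combine with x ≡ 3 (mod 17); new modulus lcm = 408.
    Write x = 14 + 24·t and substitute into x ≡ 3 (mod 17): 24·t ≡ 3 − 14 = -11 (mod 17).
    Reduce coefficients mod 17: 7·t ≡ 6 (mod 17).
    The inverse of 7 mod 17 is 5 (since 7·5 = 35 = 2·17 + 1), so t ≡ 5·6 = 30 ≡ 13 (mod 17).
    Then x = 14 + 24·13 = 326, valid modulo lcm(24, 17) = 408: x ≡ 326 (mod 408).
  Combine with x ≡ 1 (mod 19); new modulus lcm = 7752.
    Write x = 326 + 408·t and substitute into x ≡ 1 (mod 19): 408·t ≡ 1 − 326 = -325 (mod 19).
    Reduce coefficients mod 19: 9·t ≡ 17 (mod 19).
    The inverse of 9 mod 19 is 17 (since 9·17 = 153 = 8·19 + 1), so t ≡ 17·17 = 289 ≡ 4 (mod 19).
    Then x = 326 + 408·4 = 1958, valid modulo lcm(408, 19) = 7752: x ≡ 1958 (mod 7752).
  Combine with x ≡ 2 (mod 11); new modulus lcm = 85272.
    Write x = 1958 + 7752·t and substitute into x ≡ 2 (mod 11): 7752·t ≡ 2 − 1958 = -1956 (mod 11).
    Reduce coefficients mod 11: 8·t ≡ 2 (mod 11).
    The inverse of 8 mod 11 is 7 (since 8·7 = 56 = 5·11 + 1), so t ≡ 7·2 = 14 ≡ 3 (mod 11).
    Then x = 1958 + 7752·3 = 25214, valid modulo lcm(7752, 11) = 85272: x ≡ 25214 (mod 85272).
Verify against each original: 25214 mod 8 = 6, 25214 mod 3 = 2, 25214 mod 17 = 3, 25214 mod 19 = 1, 25214 mod 11 = 2.

x ≡ 25214 (mod 85272).


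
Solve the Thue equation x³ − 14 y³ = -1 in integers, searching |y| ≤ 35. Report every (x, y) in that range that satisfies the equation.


The equation is x³ - 14y³ = -1. For fixed y, x³ = 14·y³ − 1, so a solution requires the RHS to be a perfect cube.
Strategy: iterate y from -35 to 35, compute RHS = 14·y³ − 1, and check whether it is a (positive or negative) perfect cube.
Check small values of y:
  y = 0: RHS = -1 = (-1)³ ⇒ x = -1 works.
  y = 1: RHS = 13 is not a perfect cube.
  y = -1: RHS = -15 is not a perfect cube.
  y = 2: RHS = 111 is not a perfect cube.
  y = -2: RHS = -113 is not a perfect cube.
  y = 3: RHS = 377 is not a perfect cube.
  y = -3: RHS = -379 is not a perfect cube.
Continuing the search up to |y| = 35 finds no further solutions beyond those listed.
Collected solutions: (-1, 0).

Solutions (with |y| ≤ 35): (-1, 0).


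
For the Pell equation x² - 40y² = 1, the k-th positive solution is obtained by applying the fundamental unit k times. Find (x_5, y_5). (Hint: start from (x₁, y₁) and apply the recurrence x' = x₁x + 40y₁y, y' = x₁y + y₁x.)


Step 1: Find the fundamental solution (x₁, y₁) of x² - 40y² = 1.
  Expand √40 as a continued fraction. a₀ = ⌊√40⌋ = 6; iterate m_{k+1} = d_k·a_k − m_k, d_{k+1} = (40 − m_{k+1}²)/d_k, a_{k+1} = ⌊(a₀ + m_{k+1})/d_{k+1}⌋ (starting m₀ = 0, d₀ = 1), with convergents p_k = a_k·p_{k-1} + p_{k-2}, q_k = a_k·q_{k-1} + q_{k-2} (p₋₁ = 1, q₋₁ = 0):
  k = 0: a₀ = 6; p₀/q₀ = 6/1; p₀² − 40·q₀² = 36 − 40 = -4.
  k = 1: m = 6, d = 4, a = ⌊(6 + 6)/4⌋ = 3; p/q = (3·6 + 1)/(3·1 + 0) = 19/3; p² − 40·q² = 361 − 360 = 1.
  The first convergent with p² − 40·q² = 1 gives the fundamental solution (x₁, y₁) = (19, 3).
Step 2: Apply the recurrence (x_{n+1}, y_{n+1}) = (x₁x_n + 40y₁y_n, x₁y_n + y₁x_n) repeatedly.
  From (x_1, y_1) = (19, 3): x_2 = 19·19 + 40·3·3 = 721; y_2 = 19·3 + 3·19 = 114.
  From (x_2, y_2) = (721, 114): x_3 = 19·721 + 40·3·114 = 27379; y_3 = 19·114 + 3·721 = 4329.
  From (x_3, y_3) = (27379, 4329): x_4 = 19·27379 + 40·3·4329 = 1039681; y_4 = 19·4329 + 3·27379 = 164388.
  From (x_4, y_4) = (1039681, 164388): x_5 = 19·1039681 + 40·3·164388 = 39480499; y_5 = 19·164388 + 3·1039681 = 6242415.
Step 3: Verify x_5² - 40·y_5² = 1558709801289001 - 1558709801289000 = 1 (should be 1). ✓

(x_1, y_1) = (19, 3); (x_5, y_5) = (39480499, 6242415).


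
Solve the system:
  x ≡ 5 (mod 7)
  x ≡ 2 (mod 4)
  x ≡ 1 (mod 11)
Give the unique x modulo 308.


Moduli 7, 4, 11 are pairwise coprime; by CRT there is a unique solution modulo M = 7 · 4 · 11 = 308.
Solve pairwise, accumulating the modulus:
  Start with x ≡ 5 (mod 7).
  Combine with x ≡ 2 (mod 4): since gcd(7, 4) = 1, we get a unique residue mod 28.
    Write x = 5 + 7·t and substitute into x ≡ 2 (mod 4): 7·t ≡ 2 − 5 = -3 (mod 4).
    Reduce coefficients mod 4: 3·t ≡ 1 (mod 4).
    The inverse of 3 mod 4 is 3 (since 3·3 = 9 = 2·4 + 1), so t ≡ 3·1 = 3 ≡ 3 (mod 4).
    Then x = 5 + 7·3 = 26, valid modulo lcm(7, 4) = 28: x ≡ 26 (mod 28).
  Combine with x ≡ 1 (mod 11): since gcd(28, 11) = 1, we get a unique residue mod 308.
    Write x = 26 + 28·t and substitute into x ≡ 1 (mod 11): 28·t ≡ 1 − 26 = -25 (mod 11).
    Reduce coefficients mod 11: 6·t ≡ 8 (mod 11).
    The inverse of 6 mod 11 is 2 (since 6·2 = 12 = 1·11 + 1), so t ≡ 2·8 = 16 ≡ 5 (mod 11).
    Then x = 26 + 28·5 = 166, valid modulo lcm(28, 11) = 308: x ≡ 166 (mod 308).
Verify: 166 mod 7 = 5 ✓, 166 mod 4 = 2 ✓, 166 mod 11 = 1 ✓.

x ≡ 166 (mod 308).


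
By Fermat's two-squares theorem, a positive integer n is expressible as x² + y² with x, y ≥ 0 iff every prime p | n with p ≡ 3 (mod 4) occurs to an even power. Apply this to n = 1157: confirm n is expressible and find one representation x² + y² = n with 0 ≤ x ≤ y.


Step 1: Factor n = 1157 = 13 · 89.
Step 2: Check the mod-4 condition on each prime factor: 13 ≡ 1 (mod 4), exponent 1; 89 ≡ 1 (mod 4), exponent 1.
All primes ≡ 3 (mod 4) appear to even exponent (or don't appear), so by the two-squares theorem n IS expressible as a sum of two squares.
Step 3: Build a representation. Here n = 13 · 89 is a product of primes ≡ 1 (mod 4). Each prime p ≡ 1 (mod 4) is itself a sum of two squares; find a² by testing p − a² for a perfect square:
  13: 13 − 1² = 12, 13 − 2² = 9 = 3² ⇒ 13 = 2² + 3².
  89: 89 − 1² = 88, 89 − 2² = 85, 89 − 3² = 80, 89 − 4² = 73, 89 − 5² = 64 = 8² ⇒ 89 = 5² + 8².
  Combine using the Brahmagupta–Fibonacci identity (a² + b²)(c² + d²) = (ac − bd)² + (ad + bc)² = (ac + bd)² + (ad − bc)²:
  13 · 89 = 1157: from (2² + 3²)(5² + 8²), take (2·5 − 3·8, 2·8 + 3·5) = (10 − 24, 16 + 15) = (-14, 31); dropping signs (only squares matter) gives (14, 31); check 14² + 31² = 196 + 961 = 1157 ✓.
Step 4: Order so x ≤ y and verify: 14² + 31² = 196 + 961 = 1157 = n. ✓

n = 1157 = 14² + 31² (one valid representation with x ≤ y).


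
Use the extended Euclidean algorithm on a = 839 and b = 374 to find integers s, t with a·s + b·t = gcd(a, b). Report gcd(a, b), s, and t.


Euclidean algorithm on (839, 374) — divide until remainder is 0:
  839 = 2 · 374 + 91
  374 = 4 · 91 + 10
  91 = 9 · 10 + 1
  10 = 10 · 1 + 0
gcd(839, 374) = 1.
Track Bezout coefficients alongside the remainders: start with r₀ = 839 = a·1 + b·0 (s = 1, t = 0) and r₁ = 374 = a·0 + b·1 (s = 0, t = 1); each new remainder r_{k+1} = r_{k-1} − q_k·r_k inherits s_{k+1} = s_{k-1} − q_k·s_k, t_{k+1} = t_{k-1} − q_k·t_k, so r_k = a·s_k + b·t_k at every step:
  q = 2: r = 91, s = 1 − 2·0 = 1, t = 0 − 2·1 = -2  (check: 839·1 + 374·(-2) = 91)
  q = 4: r = 10, s = 0 − 4·1 = -4, t = 1 − 4·(-2) = 9  (check: 839·(-4) + 374·9 = 10)
  q = 9: r = 1, s = 1 − 9·(-4) = 37, t = -2 − 9·9 = -83  (check: 839·37 + 374·(-83) = 1)
The row with r = 1 (the gcd) gives the Bezout coefficients s = 37, t = -83.
Result: 839 · (37) + 374 · (-83) = 1.

gcd(839, 374) = 1; s = 37, t = -83 (check: 839·37 + 374·(-83) = 1).


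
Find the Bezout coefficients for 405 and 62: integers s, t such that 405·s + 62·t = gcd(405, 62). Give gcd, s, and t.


Euclidean algorithm on (405, 62) — divide until remainder is 0:
  405 = 6 · 62 + 33
  62 = 1 · 33 + 29
  33 = 1 · 29 + 4
  29 = 7 · 4 + 1
  4 = 4 · 1 + 0
gcd(405, 62) = 1.
Track Bezout coefficients alongside the remainders: start with r₀ = 405 = a·1 + b·0 (s = 1, t = 0) and r₁ = 62 = a·0 + b·1 (s = 0, t = 1); each new remainder r_{k+1} = r_{k-1} − q_k·r_k inherits s_{k+1} = s_{k-1} − q_k·s_k, t_{k+1} = t_{k-1} − q_k·t_k, so r_k = a·s_k + b·t_k at every step:
  q = 6: r = 33, s = 1 − 6·0 = 1, t = 0 − 6·1 = -6  (check: 405·1 + 62·(-6) = 33)
  q = 1: r = 29, s = 0 − 1·1 = -1, t = 1 − 1·(-6) = 7  (check: 405·(-1) + 62·7 = 29)
  q = 1: r = 4, s = 1 − 1·(-1) = 2, t = -6 − 1·7 = -13  (check: 405·2 + 62·(-13) = 4)
  q = 7: r = 1, s = -1 − 7·2 = -15, t = 7 − 7·(-13) = 98  (check: 405·(-15) + 62·98 = 1)
The row with r = 1 (the gcd) gives the Bezout coefficients s = -15, t = 98.
Result: 405 · (-15) + 62 · (98) = 1.

gcd(405, 62) = 1; s = -15, t = 98 (check: 405·(-15) + 62·98 = 1).


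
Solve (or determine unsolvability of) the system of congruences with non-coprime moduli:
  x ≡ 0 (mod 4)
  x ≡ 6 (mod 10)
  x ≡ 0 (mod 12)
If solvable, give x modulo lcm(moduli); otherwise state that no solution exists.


Moduli 4, 10, 12 are not pairwise coprime, so CRT works modulo lcm(m_i) when all pairwise compatibility conditions hold.
Pairwise compatibility: gcd(m_i, m_j) must divide a_i - a_j for every pair.
Merge one congruence at a time:
  Start: x ≡ 0 (mod 4).
  Combine with x ≡ 6 (mod 10): gcd(4, 10) = 2; 6 - 0 = 6, which IS divisible by 2, so compatible.
    Write x = 0 + 4·t and substitute into x ≡ 6 (mod 10): 4·t ≡ 6 − 0 = 6 (mod 10).
    Divide the congruence (and modulus) by g = 2: 2·t ≡ 3 (mod 5).
    The inverse of 2 mod 5 is 3 (since 2·3 = 6 = 1·5 + 1), so t ≡ 3·3 = 9 ≡ 4 (mod 5).
    Then x = 0 + 4·4 = 16, valid modulo lcm(4, 10) = 20: x ≡ 16 (mod 20).
  Combine with x ≡ 0 (mod 12): gcd(20, 12) = 4; 0 - 16 = -16, which IS divisible by 4, so compatible.
    Write x = 16 + 20·t and substitute into x ≡ 0 (mod 12): 20·t ≡ 0 − 16 = -16 (mod 12).
    Divide the congruence (and modulus) by g = 4: 5·t ≡ -4 (mod 3).
    Reduce coefficients mod 3: 2·t ≡ 2 (mod 3).
    The inverse of 2 mod 3 is 2 (since 2·2 = 4 = 1·3 + 1), so t ≡ 2·2 = 4 ≡ 1 (mod 3).
    Then x = 16 + 20·1 = 36, valid modulo lcm(20, 12) = 60: x ≡ 36 (mod 60).
Verify: 36 mod 4 = 0, 36 mod 10 = 6, 36 mod 12 = 0.

x ≡ 36 (mod 60).


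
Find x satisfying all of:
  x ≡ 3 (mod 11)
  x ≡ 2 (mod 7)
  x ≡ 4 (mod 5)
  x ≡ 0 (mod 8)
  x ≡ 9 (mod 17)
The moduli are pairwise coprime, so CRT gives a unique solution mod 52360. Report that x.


Product of moduli M = 11 · 7 · 5 · 8 · 17 = 52360.
Merge one congruence at a time:
  Start: x ≡ 3 (mod 11).
  Combine with x ≡ 2 (mod 7); new modulus lcm = 77.
    Write x = 3 + 11·t and substitute into x ≡ 2 (mod 7): 11·t ≡ 2 − 3 = -1 (mod 7).
    Reduce coefficients mod 7: 4·t ≡ 6 (mod 7).
    The inverse of 4 mod 7 is 2 (since 4·2 = 8 = 1·7 + 1), so t ≡ 2·6 = 12 ≡ 5 (mod 7).
    Then x = 3 + 11·5 = 58, valid modulo lcm(11, 7) = 77: x ≡ 58 (mod 77).
  Combine with x ≡ 4 (mod 5); new modulus lcm = 385.
    Write x = 58 + 77·t and substitute into x ≡ 4 (mod 5): 77·t ≡ 4 − 58 = -54 (mod 5).
    Reduce coefficients mod 5: 2·t ≡ 1 (mod 5).
    The inverse of 2 mod 5 is 3 (since 2·3 = 6 = 1·5 + 1), so t ≡ 3·1 = 3 ≡ 3 (mod 5).
    Then x = 58 + 77·3 = 289, valid modulo lcm(77, 5) = 385: x ≡ 289 (mod 385).
  Combine with x ≡ 0 (mod 8); new modulus lcm = 3080.
    Write x = 289 + 385·t and substitute into x ≡ 0 (mod 8): 385·t ≡ 0 − 289 = -289 (mod 8).
    Reduce coefficients mod 8: 1·t ≡ 7 (mod 8).
    So t ≡ 7 (mod 8).
    Then x = 289 + 385·7 = 2984, valid modulo lcm(385, 8) = 3080: x ≡ 2984 (mod 3080).
  Combine with x ≡ 9 (mod 17); new modulus lcm = 52360.
    Write x = 2984 + 3080·t and substitute into x ≡ 9 (mod 17): 3080·t ≡ 9 − 2984 = -2975 (mod 17).
    Reduce coefficients mod 17: 3·t ≡ 0 (mod 17).
    The inverse of 3 mod 17 is 6 (since 3·6 = 18 = 1·17 + 1), so t ≡ 6·0 = 0 ≡ 0 (mod 17).
    Then x = 2984 + 3080·0 = 2984, valid modulo lcm(3080, 17) = 52360: x ≡ 2984 (mod 52360).
Verify against each original: 2984 mod 11 = 3, 2984 mod 7 = 2, 2984 mod 5 = 4, 2984 mod 8 = 0, 2984 mod 17 = 9.

x ≡ 2984 (mod 52360).


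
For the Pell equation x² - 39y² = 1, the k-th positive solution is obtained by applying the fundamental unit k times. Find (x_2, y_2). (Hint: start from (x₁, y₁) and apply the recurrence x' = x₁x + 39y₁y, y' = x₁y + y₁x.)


Step 1: Find the fundamental solution (x₁, y₁) of x² - 39y² = 1.
  Expand √39 as a continued fraction. a₀ = ⌊√39⌋ = 6; iterate m_{k+1} = d_k·a_k − m_k, d_{k+1} = (39 − m_{k+1}²)/d_k, a_{k+1} = ⌊(a₀ + m_{k+1})/d_{k+1}⌋ (starting m₀ = 0, d₀ = 1), with convergents p_k = a_k·p_{k-1} + p_{k-2}, q_k = a_k·q_{k-1} + q_{k-2} (p₋₁ = 1, q₋₁ = 0):
  k = 0: a₀ = 6; p₀/q₀ = 6/1; p₀² − 39·q₀² = 36 − 39 = -3.
  k = 1: m = 6, d = 3, a = ⌊(6 + 6)/3⌋ = 4; p/q = (4·6 + 1)/(4·1 + 0) = 25/4; p² − 39·q² = 625 − 624 = 1.
  The first convergent with p² − 39·q² = 1 gives the fundamental solution (x₁, y₁) = (25, 4).
Step 2: Apply the recurrence (x_{n+1}, y_{n+1}) = (x₁x_n + 39y₁y_n, x₁y_n + y₁x_n) repeatedly.
  From (x_1, y_1) = (25, 4): x_2 = 25·25 + 39·4·4 = 1249; y_2 = 25·4 + 4·25 = 200.
Step 3: Verify x_2² - 39·y_2² = 1560001 - 1560000 = 1 (should be 1). ✓

(x_1, y_1) = (25, 4); (x_2, y_2) = (1249, 200).


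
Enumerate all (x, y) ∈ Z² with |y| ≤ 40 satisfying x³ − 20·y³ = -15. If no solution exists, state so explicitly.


The equation is x³ - 20y³ = -15. For fixed y, x³ = 20·y³ − 15, so a solution requires the RHS to be a perfect cube.
Strategy: iterate y from -40 to 40, compute RHS = 20·y³ − 15, and check whether it is a (positive or negative) perfect cube.
Check small values of y:
  y = 0: RHS = -15 is not a perfect cube.
  y = 1: RHS = 5 is not a perfect cube.
  y = -1: RHS = -35 is not a perfect cube.
  y = 2: RHS = 145 is not a perfect cube.
  y = -2: RHS = -175 is not a perfect cube.
  y = 3: RHS = 525 is not a perfect cube.
  y = -3: RHS = -555 is not a perfect cube.
Continuing the search up to |y| = 40 finds no solutions either.
No (x, y) in the scanned range satisfies the equation.

No integer solutions with |y| ≤ 40.


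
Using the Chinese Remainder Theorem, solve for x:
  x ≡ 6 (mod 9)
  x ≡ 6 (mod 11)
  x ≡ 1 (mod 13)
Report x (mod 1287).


Moduli 9, 11, 13 are pairwise coprime; by CRT there is a unique solution modulo M = 9 · 11 · 13 = 1287.
Solve pairwise, accumulating the modulus:
  Start with x ≡ 6 (mod 9).
  Combine with x ≡ 6 (mod 11): since gcd(9, 11) = 1, we get a unique residue mod 99.
    Write x = 6 + 9·t and substitute into x ≡ 6 (mod 11): 9·t ≡ 6 − 6 = 0 (mod 11).
    The inverse of 9 mod 11 is 5 (since 9·5 = 45 = 4·11 + 1), so t ≡ 5·0 = 0 ≡ 0 (mod 11).
    Then x = 6 + 9·0 = 6, valid modulo lcm(9, 11) = 99: x ≡ 6 (mod 99).
  Combine with x ≡ 1 (mod 13): since gcd(99, 13) = 1, we get a unique residue mod 1287.
    Write x = 6 + 99·t and substitute into x ≡ 1 (mod 13): 99·t ≡ 1 − 6 = -5 (mod 13).
    Reduce coefficients mod 13: 8·t ≡ 8 (mod 13).
    The inverse of 8 mod 13 is 5 (since 8·5 = 40 = 3·13 + 1), so t ≡ 5·8 = 40 ≡ 1 (mod 13).
    Then x = 6 + 99·1 = 105, valid modulo lcm(99, 13) = 1287: x ≡ 105 (mod 1287).
Verify: 105 mod 9 = 6 ✓, 105 mod 11 = 6 ✓, 105 mod 13 = 1 ✓.

x ≡ 105 (mod 1287).


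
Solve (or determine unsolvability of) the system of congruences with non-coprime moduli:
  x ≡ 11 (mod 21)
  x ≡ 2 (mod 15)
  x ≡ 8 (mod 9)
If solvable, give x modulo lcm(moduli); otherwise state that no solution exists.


Moduli 21, 15, 9 are not pairwise coprime, so CRT works modulo lcm(m_i) when all pairwise compatibility conditions hold.
Pairwise compatibility: gcd(m_i, m_j) must divide a_i - a_j for every pair.
Merge one congruence at a time:
  Start: x ≡ 11 (mod 21).
  Combine with x ≡ 2 (mod 15): gcd(21, 15) = 3; 2 - 11 = -9, which IS divisible by 3, so compatible.
    Write x = 11 + 21·t and substitute into x ≡ 2 (mod 15): 21·t ≡ 2 − 11 = -9 (mod 15).
    Divide the congruence (and modulus) by g = 3: 7·t ≡ -3 (mod 5).
    Reduce coefficients mod 5: 2·t ≡ 2 (mod 5).
    The inverse of 2 mod 5 is 3 (since 2·3 = 6 = 1·5 + 1), so t ≡ 3·2 = 6 ≡ 1 (mod 5).
    Then x = 11 + 21·1 = 32, valid modulo lcm(21, 15) = 105: x ≡ 32 (mod 105).
  Combine with x ≡ 8 (mod 9): gcd(105, 9) = 3; 8 - 32 = -24, which IS divisible by 3, so compatible.
    Write x = 32 + 105·t and substitute into x ≡ 8 (mod 9): 105·t ≡ 8 − 32 = -24 (mod 9).
    Divide the congruence (and modulus) by g = 3: 35·t ≡ -8 (mod 3).
    Reduce coefficients mod 3: 2·t ≡ 1 (mod 3).
    The inverse of 2 mod 3 is 2 (since 2·2 = 4 = 1·3 + 1), so t ≡ 2·1 = 2 ≡ 2 (mod 3).
    Then x = 32 + 105·2 = 242, valid modulo lcm(105, 9) = 315: x ≡ 242 (mod 315).
Verify: 242 mod 21 = 11, 242 mod 15 = 2, 242 mod 9 = 8.

x ≡ 242 (mod 315).


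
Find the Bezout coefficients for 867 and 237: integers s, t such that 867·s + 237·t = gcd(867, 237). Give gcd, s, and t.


Euclidean algorithm on (867, 237) — divide until remainder is 0:
  867 = 3 · 237 + 156
  237 = 1 · 156 + 81
  156 = 1 · 81 + 75
  81 = 1 · 75 + 6
  75 = 12 · 6 + 3
  6 = 2 · 3 + 0
gcd(867, 237) = 3.
Track Bezout coefficients alongside the remainders: start with r₀ = 867 = a·1 + b·0 (s = 1, t = 0) and r₁ = 237 = a·0 + b·1 (s = 0, t = 1); each new remainder r_{k+1} = r_{k-1} − q_k·r_k inherits s_{k+1} = s_{k-1} − q_k·s_k, t_{k+1} = t_{k-1} − q_k·t_k, so r_k = a·s_k + b·t_k at every step:
  q = 3: r = 156, s = 1 − 3·0 = 1, t = 0 − 3·1 = -3  (check: 867·1 + 237·(-3) = 156)
  q = 1: r = 81, s = 0 − 1·1 = -1, t = 1 − 1·(-3) = 4  (check: 867·(-1) + 237·4 = 81)
  q = 1: r = 75, s = 1 − 1·(-1) = 2, t = -3 − 1·4 = -7  (check: 867·2 + 237·(-7) = 75)
  q = 1: r = 6, s = -1 − 1·2 = -3, t = 4 − 1·(-7) = 11  (check: 867·(-3) + 237·11 = 6)
  q = 12: r = 3, s = 2 − 12·(-3) = 38, t = -7 − 12·11 = -139  (check: 867·38 + 237·(-139) = 3)
The row with r = 3 (the gcd) gives the Bezout coefficients s = 38, t = -139.
Result: 867 · (38) + 237 · (-139) = 3.

gcd(867, 237) = 3; s = 38, t = -139 (check: 867·38 + 237·(-139) = 3).


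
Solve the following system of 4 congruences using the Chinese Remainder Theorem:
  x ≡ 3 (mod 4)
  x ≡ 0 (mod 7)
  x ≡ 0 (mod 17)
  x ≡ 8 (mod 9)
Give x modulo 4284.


Product of moduli M = 4 · 7 · 17 · 9 = 4284.
Merge one congruence at a time:
  Start: x ≡ 3 (mod 4).
  Combine with x ≡ 0 (mod 7); new modulus lcm = 28.
    Write x = 3 + 4·t and substitute into x ≡ 0 (mod 7): 4·t ≡ 0 − 3 = -3 (mod 7).
    Reduce coefficients mod 7: 4·t ≡ 4 (mod 7).
    The inverse of 4 mod 7 is 2 (since 4·2 = 8 = 1·7 + 1), so t ≡ 2·4 = 8 ≡ 1 (mod 7).
    Then x = 3 + 4·1 = 7, valid modulo lcm(4, 7) = 28: x ≡ 7 (mod 28).
  Combine with x ≡ 0 (mod 17); new modulus lcm = 476.
    Write x = 7 + 28·t and substitute into x ≡ 0 (mod 17): 28·t ≡ 0 − 7 = -7 (mod 17).
    Reduce coefficients mod 17: 11·t ≡ 10 (mod 17).
    The inverse of 11 mod 17 is 14 (since 11·14 = 154 = 9·17 + 1), so t ≡ 14·10 = 140 ≡ 4 (mod 17).
    Then x = 7 + 28·4 = 119, valid modulo lcm(28, 17) = 476: x ≡ 119 (mod 476).
  Combine with x ≡ 8 (mod 9); new modulus lcm = 4284.
    Write x = 119 + 476·t and substitute into x ≡ 8 (mod 9): 476·t ≡ 8 − 119 = -111 (mod 9).
    Reduce coefficients mod 9: 8·t ≡ 6 (mod 9).
    The inverse of 8 mod 9 is 8 (since 8·8 = 64 = 7·9 + 1), so t ≡ 8·6 = 48 ≡ 3 (mod 9).
    Then x = 119 + 476·3 = 1547, valid modulo lcm(476, 9) = 4284: x ≡ 1547 (mod 4284).
Verify against each original: 1547 mod 4 = 3, 1547 mod 7 = 0, 1547 mod 17 = 0, 1547 mod 9 = 8.

x ≡ 1547 (mod 4284).


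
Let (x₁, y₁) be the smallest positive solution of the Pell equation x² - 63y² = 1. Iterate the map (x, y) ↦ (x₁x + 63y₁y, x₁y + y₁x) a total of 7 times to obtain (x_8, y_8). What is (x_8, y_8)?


Step 1: Find the fundamental solution (x₁, y₁) of x² - 63y² = 1.
  Expand √63 as a continued fraction. a₀ = ⌊√63⌋ = 7; iterate m_{k+1} = d_k·a_k − m_k, d_{k+1} = (63 − m_{k+1}²)/d_k, a_{k+1} = ⌊(a₀ + m_{k+1})/d_{k+1}⌋ (starting m₀ = 0, d₀ = 1), with convergents p_k = a_k·p_{k-1} + p_{k-2}, q_k = a_k·q_{k-1} + q_{k-2} (p₋₁ = 1, q₋₁ = 0):
  k = 0: a₀ = 7; p₀/q₀ = 7/1; p₀² − 63·q₀² = 49 − 63 = -14.
  k = 1: m = 7, d = 14, a = ⌊(7 + 7)/14⌋ = 1; p/q = (1·7 + 1)/(1·1 + 0) = 8/1; p² − 63·q² = 64 − 63 = 1.
  The first convergent with p² − 63·q² = 1 gives the fundamental solution (x₁, y₁) = (8, 1).
Step 2: Apply the recurrence (x_{n+1}, y_{n+1}) = (x₁x_n + 63y₁y_n, x₁y_n + y₁x_n) repeatedly.
  From (x_1, y_1) = (8, 1): x_2 = 8·8 + 63·1·1 = 127; y_2 = 8·1 + 1·8 = 16.
  From (x_2, y_2) = (127, 16): x_3 = 8·127 + 63·1·16 = 2024; y_3 = 8·16 + 1·127 = 255.
  From (x_3, y_3) = (2024, 255): x_4 = 8·2024 + 63·1·255 = 32257; y_4 = 8·255 + 1·2024 = 4064.
  From (x_4, y_4) = (32257, 4064): x_5 = 8·32257 + 63·1·4064 = 514088; y_5 = 8·4064 + 1·32257 = 64769.
  From (x_5, y_5) = (514088, 64769): x_6 = 8·514088 + 63·1·64769 = 8193151; y_6 = 8·64769 + 1·514088 = 1032240.
  From (x_6, y_6) = (8193151, 1032240): x_7 = 8·8193151 + 63·1·1032240 = 130576328; y_7 = 8·1032240 + 1·8193151 = 16451071.
  From (x_7, y_7) = (130576328, 16451071): x_8 = 8·130576328 + 63·1·16451071 = 2081028097; y_8 = 8·16451071 + 1·130576328 = 262184896.
Step 3: Verify x_8² - 63·y_8² = 4330677940503441409 - 4330677940503441408 = 1 (should be 1). ✓

(x_1, y_1) = (8, 1); (x_8, y_8) = (2081028097, 262184896).


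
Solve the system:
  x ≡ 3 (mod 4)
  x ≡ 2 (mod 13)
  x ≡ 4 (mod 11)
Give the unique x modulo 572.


Moduli 4, 13, 11 are pairwise coprime; by CRT there is a unique solution modulo M = 4 · 13 · 11 = 572.
Solve pairwise, accumulating the modulus:
  Start with x ≡ 3 (mod 4).
  Combine with x ≡ 2 (mod 13): since gcd(4, 13) = 1, we get a unique residue mod 52.
    Write x = 3 + 4·t and substitute into x ≡ 2 (mod 13): 4·t ≡ 2 − 3 = -1 (mod 13).
    Reduce coefficients mod 13: 4·t ≡ 12 (mod 13).
    The inverse of 4 mod 13 is 10 (since 4·10 = 40 = 3·13 + 1), so t ≡ 10·12 = 120 ≡ 3 (mod 13).
    Then x = 3 + 4·3 = 15, valid modulo lcm(4, 13) = 52: x ≡ 15 (mod 52).
  Combine with x ≡ 4 (mod 11): since gcd(52, 11) = 1, we get a unique residue mod 572.
    Write x = 15 + 52·t and substitute into x ≡ 4 (mod 11): 52·t ≡ 4 − 15 = -11 (mod 11).
    Reduce coefficients mod 11: 8·t ≡ 0 (mod 11).
    The inverse of 8 mod 11 is 7 (since 8·7 = 56 = 5·11 + 1), so t ≡ 7·0 = 0 ≡ 0 (mod 11).
    Then x = 15 + 52·0 = 15, valid modulo lcm(52, 11) = 572: x ≡ 15 (mod 572).
Verify: 15 mod 4 = 3 ✓, 15 mod 13 = 2 ✓, 15 mod 11 = 4 ✓.

x ≡ 15 (mod 572).


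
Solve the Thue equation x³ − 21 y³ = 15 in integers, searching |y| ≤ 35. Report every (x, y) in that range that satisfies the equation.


The equation is x³ - 21y³ = 15. For fixed y, x³ = 21·y³ + 15, so a solution requires the RHS to be a perfect cube.
Strategy: iterate y from -35 to 35, compute RHS = 21·y³ + 15, and check whether it is a (positive or negative) perfect cube.
Check small values of y:
  y = 0: RHS = 15 is not a perfect cube.
  y = 1: RHS = 36 is not a perfect cube.
  y = -1: RHS = -6 is not a perfect cube.
  y = 2: RHS = 183 is not a perfect cube.
  y = -2: RHS = -153 is not a perfect cube.
  y = 3: RHS = 582 is not a perfect cube.
  y = -3: RHS = -552 is not a perfect cube.
Continuing the search up to |y| = 35 finds no solutions either.
No (x, y) in the scanned range satisfies the equation.

No integer solutions with |y| ≤ 35.


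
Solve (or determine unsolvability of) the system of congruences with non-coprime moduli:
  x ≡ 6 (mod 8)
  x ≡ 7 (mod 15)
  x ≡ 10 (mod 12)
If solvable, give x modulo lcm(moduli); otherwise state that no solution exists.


Moduli 8, 15, 12 are not pairwise coprime, so CRT works modulo lcm(m_i) when all pairwise compatibility conditions hold.
Pairwise compatibility: gcd(m_i, m_j) must divide a_i - a_j for every pair.
Merge one congruence at a time:
  Start: x ≡ 6 (mod 8).
  Combine with x ≡ 7 (mod 15): gcd(8, 15) = 1; 7 - 6 = 1, which IS divisible by 1, so compatible.
    Write x = 6 + 8·t and substitute into x ≡ 7 (mod 15): 8·t ≡ 7 − 6 = 1 (mod 15).
    The inverse of 8 mod 15 is 2 (since 8·2 = 16 = 1·15 + 1), so t ≡ 2·1 = 2 ≡ 2 (mod 15).
    Then x = 6 + 8·2 = 22, valid modulo lcm(8, 15) = 120: x ≡ 22 (mod 120).
  Combine with x ≡ 10 (mod 12): gcd(120, 12) = 12; 10 - 22 = -12, which IS divisible by 12, so compatible.
    Write x = 22 + 120·t and substitute into x ≡ 10 (mod 12): 120·t ≡ 10 − 22 = -12 (mod 12).
    Divide the congruence (and modulus) by g = 12: 10·t ≡ -1 (mod 1).
    Modulo 1 every t works; take t = 0.
    Then x = 22 + 120·0 = 22, valid modulo lcm(120, 12) = 120: x ≡ 22 (mod 120).
Verify: 22 mod 8 = 6, 22 mod 15 = 7, 22 mod 12 = 10.

x ≡ 22 (mod 120).


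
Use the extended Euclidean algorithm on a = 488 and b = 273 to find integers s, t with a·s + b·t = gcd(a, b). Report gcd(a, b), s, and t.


Euclidean algorithm on (488, 273) — divide until remainder is 0:
  488 = 1 · 273 + 215
  273 = 1 · 215 + 58
  215 = 3 · 58 + 41
  58 = 1 · 41 + 17
  41 = 2 · 17 + 7
  17 = 2 · 7 + 3
  7 = 2 · 3 + 1
  3 = 3 · 1 + 0
gcd(488, 273) = 1.
Track Bezout coefficients alongside the remainders: start with r₀ = 488 = a·1 + b·0 (s = 1, t = 0) and r₁ = 273 = a·0 + b·1 (s = 0, t = 1); each new remainder r_{k+1} = r_{k-1} − q_k·r_k inherits s_{k+1} = s_{k-1} − q_k·s_k, t_{k+1} = t_{k-1} − q_k·t_k, so r_k = a·s_k + b·t_k at every step:
  q = 1: r = 215, s = 1 − 1·0 = 1, t = 0 − 1·1 = -1  (check: 488·1 + 273·(-1) = 215)
  q = 1: r = 58, s = 0 − 1·1 = -1, t = 1 − 1·(-1) = 2  (check: 488·(-1) + 273·2 = 58)
  q = 3: r = 41, s = 1 − 3·(-1) = 4, t = -1 − 3·2 = -7  (check: 488·4 + 273·(-7) = 41)
  q = 1: r = 17, s = -1 − 1·4 = -5, t = 2 − 1·(-7) = 9  (check: 488·(-5) + 273·9 = 17)
  q = 2: r = 7, s = 4 − 2·(-5) = 14, t = -7 − 2·9 = -25  (check: 488·14 + 273·(-25) = 7)
  q = 2: r = 3, s = -5 − 2·14 = -33, t = 9 − 2·(-25) = 59  (check: 488·(-33) + 273·59 = 3)
  q = 2: r = 1, s = 14 − 2·(-33) = 80, t = -25 − 2·59 = -143  (check: 488·80 + 273·(-143) = 1)
The row with r = 1 (the gcd) gives the Bezout coefficients s = 80, t = -143.
Result: 488 · (80) + 273 · (-143) = 1.

gcd(488, 273) = 1; s = 80, t = -143 (check: 488·80 + 273·(-143) = 1).


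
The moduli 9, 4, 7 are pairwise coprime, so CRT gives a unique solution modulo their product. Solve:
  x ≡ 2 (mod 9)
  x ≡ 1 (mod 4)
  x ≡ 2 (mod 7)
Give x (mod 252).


Moduli 9, 4, 7 are pairwise coprime; by CRT there is a unique solution modulo M = 9 · 4 · 7 = 252.
Solve pairwise, accumulating the modulus:
  Start with x ≡ 2 (mod 9).
  Combine with x ≡ 1 (mod 4): since gcd(9, 4) = 1, we get a unique residue mod 36.
    Write x = 2 + 9·t and substitute into x ≡ 1 (mod 4): 9·t ≡ 1 − 2 = -1 (mod 4).
    Reduce coefficients mod 4: 1·t ≡ 3 (mod 4).
    So t ≡ 3 (mod 4).
    Then x = 2 + 9·3 = 29, valid modulo lcm(9, 4) = 36: x ≡ 29 (mod 36).
  Combine with x ≡ 2 (mod 7): since gcd(36, 7) = 1, we get a unique residue mod 252.
    Write x = 29 + 36·t and substitute into x ≡ 2 (mod 7): 36·t ≡ 2 − 29 = -27 (mod 7).
    Reduce coefficients mod 7: 1·t ≡ 1 (mod 7).
    So t ≡ 1 (mod 7).
    Then x = 29 + 36·1 = 65, valid modulo lcm(36, 7) = 252: x ≡ 65 (mod 252).
Verify: 65 mod 9 = 2 ✓, 65 mod 4 = 1 ✓, 65 mod 7 = 2 ✓.

x ≡ 65 (mod 252).


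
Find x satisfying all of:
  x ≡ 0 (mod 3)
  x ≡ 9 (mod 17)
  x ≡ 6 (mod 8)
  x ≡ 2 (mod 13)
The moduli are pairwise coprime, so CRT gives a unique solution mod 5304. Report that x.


Product of moduli M = 3 · 17 · 8 · 13 = 5304.
Merge one congruence at a time:
  Start: x ≡ 0 (mod 3).
  Combine with x ≡ 9 (mod 17); new modulus lcm = 51.
    Write x = 0 + 3·t and substitute into x ≡ 9 (mod 17): 3·t ≡ 9 − 0 = 9 (mod 17).
    The inverse of 3 mod 17 is 6 (since 3·6 = 18 = 1·17 + 1), so t ≡ 6·9 = 54 ≡ 3 (mod 17).
    Then x = 0 + 3·3 = 9, valid modulo lcm(3, 17) = 51: x ≡ 9 (mod 51).
  Combine with x ≡ 6 (mod 8); new modulus lcm = 408.
    Write x = 9 + 51·t and substitute into x ≡ 6 (mod 8): 51·t ≡ 6 − 9 = -3 (mod 8).
    Reduce coefficients mod 8: 3·t ≡ 5 (mod 8).
    The inverse of 3 mod 8 is 3 (since 3·3 = 9 = 1·8 + 1), so t ≡ 3·5 = 15 ≡ 7 (mod 8).
    Then x = 9 + 51·7 = 366, valid modulo lcm(51, 8) = 408: x ≡ 366 (mod 408).
  Combine with x ≡ 2 (mod 13); new modulus lcm = 5304.
    Write x = 366 + 408·t and substitute into x ≡ 2 (mod 13): 408·t ≡ 2 − 366 = -364 (mod 13).
    Reduce coefficients mod 13: 5·t ≡ 0 (mod 13).
    The inverse of 5 mod 13 is 8 (since 5·8 = 40 = 3·13 + 1), so t ≡ 8·0 = 0 ≡ 0 (mod 13).
    Then x = 366 + 408·0 = 366, valid modulo lcm(408, 13) = 5304: x ≡ 366 (mod 5304).
Verify against each original: 366 mod 3 = 0, 366 mod 17 = 9, 366 mod 8 = 6, 366 mod 13 = 2.

x ≡ 366 (mod 5304).


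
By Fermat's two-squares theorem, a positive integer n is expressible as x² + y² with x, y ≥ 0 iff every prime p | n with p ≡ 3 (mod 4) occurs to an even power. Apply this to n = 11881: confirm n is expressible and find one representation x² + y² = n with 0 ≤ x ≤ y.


Step 1: Factor n = 11881 = 109^2.
Step 2: Check the mod-4 condition on each prime factor: 109 ≡ 1 (mod 4), exponent 2.
All primes ≡ 3 (mod 4) appear to even exponent (or don't appear), so by the two-squares theorem n IS expressible as a sum of two squares.
Step 3: Build a representation. Here n = 109 · 109 is a product of primes ≡ 1 (mod 4). Each prime p ≡ 1 (mod 4) is itself a sum of two squares; find a² by testing p − a² for a perfect square:
  109: 109 − 1² = 108, 109 − 2² = 105, 109 − 3² = 100 = 10² ⇒ 109 = 3² + 10².
  Combine using the Brahmagupta–Fibonacci identity (a² + b²)(c² + d²) = (ac − bd)² + (ad + bc)² = (ac + bd)² + (ad − bc)²:
  109 · 109 = 11881: from (3² + 10²)(3² + 10²), take (3·3 − 10·10, 3·10 + 10·3) = (9 − 100, 30 + 30) = (-91, 60); dropping signs (only squares matter) gives (91, 60); check 91² + 60² = 8281 + 3600 = 11881 ✓.
Step 4: Order so x ≤ y and verify: 60² + 91² = 3600 + 8281 = 11881 = n. ✓

n = 11881 = 60² + 91² (one valid representation with x ≤ y).


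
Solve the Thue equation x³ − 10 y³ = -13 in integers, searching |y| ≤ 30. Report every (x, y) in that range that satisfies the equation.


The equation is x³ - 10y³ = -13. For fixed y, x³ = 10·y³ − 13, so a solution requires the RHS to be a perfect cube.
Strategy: iterate y from -30 to 30, compute RHS = 10·y³ − 13, and check whether it is a (positive or negative) perfect cube.
Check small values of y:
  y = 0: RHS = -13 is not a perfect cube.
  y = 1: RHS = -3 is not a perfect cube.
  y = -1: RHS = -23 is not a perfect cube.
  y = 2: RHS = 67 is not a perfect cube.
  y = -2: RHS = -93 is not a perfect cube.
  y = 3: RHS = 257 is not a perfect cube.
  y = -3: RHS = -283 is not a perfect cube.
Continuing the search up to |y| = 30 finds no solutions either.
No (x, y) in the scanned range satisfies the equation.

No integer solutions with |y| ≤ 30.


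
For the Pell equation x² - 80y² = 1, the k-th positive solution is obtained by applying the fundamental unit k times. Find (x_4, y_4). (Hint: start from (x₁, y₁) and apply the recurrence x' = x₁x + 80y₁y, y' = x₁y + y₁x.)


Step 1: Find the fundamental solution (x₁, y₁) of x² - 80y² = 1.
  Expand √80 as a continued fraction. a₀ = ⌊√80⌋ = 8; iterate m_{k+1} = d_k·a_k − m_k, d_{k+1} = (80 − m_{k+1}²)/d_k, a_{k+1} = ⌊(a₀ + m_{k+1})/d_{k+1}⌋ (starting m₀ = 0, d₀ = 1), with convergents p_k = a_k·p_{k-1} + p_{k-2}, q_k = a_k·q_{k-1} + q_{k-2} (p₋₁ = 1, q₋₁ = 0):
  k = 0: a₀ = 8; p₀/q₀ = 8/1; p₀² − 80·q₀² = 64 − 80 = -16.
  k = 1: m = 8, d = 16, a = ⌊(8 + 8)/16⌋ = 1; p/q = (1·8 + 1)/(1·1 + 0) = 9/1; p² − 80·q² = 81 − 80 = 1.
  The first convergent with p² − 80·q² = 1 gives the fundamental solution (x₁, y₁) = (9, 1).
Step 2: Apply the recurrence (x_{n+1}, y_{n+1}) = (x₁x_n + 80y₁y_n, x₁y_n + y₁x_n) repeatedly.
  From (x_1, y_1) = (9, 1): x_2 = 9·9 + 80·1·1 = 161; y_2 = 9·1 + 1·9 = 18.
  From (x_2, y_2) = (161, 18): x_3 = 9·161 + 80·1·18 = 2889; y_3 = 9·18 + 1·161 = 323.
  From (x_3, y_3) = (2889, 323): x_4 = 9·2889 + 80·1·323 = 51841; y_4 = 9·323 + 1·2889 = 5796.
Step 3: Verify x_4² - 80·y_4² = 2687489281 - 2687489280 = 1 (should be 1). ✓

(x_1, y_1) = (9, 1); (x_4, y_4) = (51841, 5796).


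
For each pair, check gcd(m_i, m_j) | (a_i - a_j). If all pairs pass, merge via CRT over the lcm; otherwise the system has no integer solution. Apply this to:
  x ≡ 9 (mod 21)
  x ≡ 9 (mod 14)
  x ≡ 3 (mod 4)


Moduli 21, 14, 4 are not pairwise coprime, so CRT works modulo lcm(m_i) when all pairwise compatibility conditions hold.
Pairwise compatibility: gcd(m_i, m_j) must divide a_i - a_j for every pair.
Merge one congruence at a time:
  Start: x ≡ 9 (mod 21).
  Combine with x ≡ 9 (mod 14): gcd(21, 14) = 7; 9 - 9 = 0, which IS divisible by 7, so compatible.
    Write x = 9 + 21·t and substitute into x ≡ 9 (mod 14): 21·t ≡ 9 − 9 = 0 (mod 14).
    Divide the congruence (and modulus) by g = 7: 3·t ≡ 0 (mod 2).
    Reduce coefficients mod 2: 1·t ≡ 0 (mod 2).
    So t ≡ 0 (mod 2).
    Then x = 9 + 21·0 = 9, valid modulo lcm(21, 14) = 42: x ≡ 9 (mod 42).
  Combine with x ≡ 3 (mod 4): gcd(42, 4) = 2; 3 - 9 = -6, which IS divisible by 2, so compatible.
    Write x = 9 + 42·t and substitute into x ≡ 3 (mod 4): 42·t ≡ 3 − 9 = -6 (mod 4).
    Divide the congruence (and modulus) by g = 2: 21·t ≡ -3 (mod 2).
    Reduce coefficients mod 2: 1·t ≡ 1 (mod 2).
    So t ≡ 1 (mod 2).
    Then x = 9 + 42·1 = 51, valid modulo lcm(42, 4) = 84: x ≡ 51 (mod 84).
Verify: 51 mod 21 = 9, 51 mod 14 = 9, 51 mod 4 = 3.

x ≡ 51 (mod 84).


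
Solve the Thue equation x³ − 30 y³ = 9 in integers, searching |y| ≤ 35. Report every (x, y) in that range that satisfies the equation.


The equation is x³ - 30y³ = 9. For fixed y, x³ = 30·y³ + 9, so a solution requires the RHS to be a perfect cube.
Strategy: iterate y from -35 to 35, compute RHS = 30·y³ + 9, and check whether it is a (positive or negative) perfect cube.
Check small values of y:
  y = 0: RHS = 9 is not a perfect cube.
  y = 1: RHS = 39 is not a perfect cube.
  y = -1: RHS = -21 is not a perfect cube.
  y = 2: RHS = 249 is not a perfect cube.
  y = -2: RHS = -231 is not a perfect cube.
  y = 3: RHS = 819 is not a perfect cube.
  y = -3: RHS = -801 is not a perfect cube.
Continuing the search up to |y| = 35 finds no solutions either.
No (x, y) in the scanned range satisfies the equation.

No integer solutions with |y| ≤ 35.


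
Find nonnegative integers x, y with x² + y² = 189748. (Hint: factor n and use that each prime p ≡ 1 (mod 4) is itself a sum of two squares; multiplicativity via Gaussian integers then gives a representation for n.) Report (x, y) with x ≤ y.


Step 1: Factor n = 189748 = 2^2 · 13 · 41 · 89.
Step 2: Check the mod-4 condition on each prime factor: 2 = 2 (special); 13 ≡ 1 (mod 4), exponent 1; 41 ≡ 1 (mod 4), exponent 1; 89 ≡ 1 (mod 4), exponent 1.
All primes ≡ 3 (mod 4) appear to even exponent (or don't appear), so by the two-squares theorem n IS expressible as a sum of two squares.
Step 3: Build a representation. Group n = k² · m with k = 2 and m = 13 · 41 · 89 = 47437 (a product of primes ≡ 1 (mod 4)); a representation of m scales to one of n via (k·x)² + (k·y)² = k²(x² + y²). Each prime p ≡ 1 (mod 4) is itself a sum of two squares; find a² by testing p − a² for a perfect square:
  13: 13 − 1² = 12, 13 − 2² = 9 = 3² ⇒ 13 = 2² + 3².
  41: 41 − 1² = 40, 41 − 2² = 37, 41 − 3² = 32, 41 − 4² = 25 = 5² ⇒ 41 = 4² + 5².
  89: 89 − 1² = 88, 89 − 2² = 85, 89 − 3² = 80, 89 − 4² = 73, 89 − 5² = 64 = 8² ⇒ 89 = 5² + 8².
  Combine using the Brahmagupta–Fibonacci identity (a² + b²)(c² + d²) = (ac − bd)² + (ad + bc)² = (ac + bd)² + (ad − bc)²:
  13 · 41 = 533: from (2² + 3²)(4² + 5²), take (2·4 − 3·5, 2·5 + 3·4) = (8 − 15, 10 + 12) = (-7, 22); dropping signs (only squares matter) gives (7, 22); check 7² + 22² = 49 + 484 = 533 ✓.
  533 · 89 = 47437: from (7² + 22²)(5² + 8²), take (7·5 − 22·8, 7·8 + 22·5) = (35 − 176, 56 + 110) = (-141, 166); dropping signs (only squares matter) gives (141, 166); check 141² + 166² = 19881 + 27556 = 47437 ✓.
  Scale by k = 2: (2·141, 2·166) = (282, 332).
Step 4: Order so x ≤ y and verify: 282² + 332² = 79524 + 110224 = 189748 = n. ✓

n = 189748 = 282² + 332² (one valid representation with x ≤ y).


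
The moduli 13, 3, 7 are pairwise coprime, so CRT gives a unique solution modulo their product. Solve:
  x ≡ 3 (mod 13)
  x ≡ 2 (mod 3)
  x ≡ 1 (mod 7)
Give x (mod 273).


Moduli 13, 3, 7 are pairwise coprime; by CRT there is a unique solution modulo M = 13 · 3 · 7 = 273.
Solve pairwise, accumulating the modulus:
  Start with x ≡ 3 (mod 13).
  Combine with x ≡ 2 (mod 3): since gcd(13, 3) = 1, we get a unique residue mod 39.
    Write x = 3 + 13·t and substitute into x ≡ 2 (mod 3): 13·t ≡ 2 − 3 = -1 (mod 3).
    Reduce coefficients mod 3: 1·t ≡ 2 (mod 3).
    So t ≡ 2 (mod 3).
    Then x = 3 + 13·2 = 29, valid modulo lcm(13, 3) = 39: x ≡ 29 (mod 39).
  Combine with x ≡ 1 (mod 7): since gcd(39, 7) = 1, we get a unique residue mod 273.
    Write x = 29 + 39·t and substitute into x ≡ 1 (mod 7): 39·t ≡ 1 − 29 = -28 (mod 7).
    Reduce coefficients mod 7: 4·t ≡ 0 (mod 7).
    The inverse of 4 mod 7 is 2 (since 4·2 = 8 = 1·7 + 1), so t ≡ 2·0 = 0 ≡ 0 (mod 7).
    Then x = 29 + 39·0 = 29, valid modulo lcm(39, 7) = 273: x ≡ 29 (mod 273).
Verify: 29 mod 13 = 3 ✓, 29 mod 3 = 2 ✓, 29 mod 7 = 1 ✓.

x ≡ 29 (mod 273).


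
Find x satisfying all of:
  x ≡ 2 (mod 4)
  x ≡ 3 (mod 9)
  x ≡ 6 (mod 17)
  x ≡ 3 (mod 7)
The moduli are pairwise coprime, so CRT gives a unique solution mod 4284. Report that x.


Product of moduli M = 4 · 9 · 17 · 7 = 4284.
Merge one congruence at a time:
  Start: x ≡ 2 (mod 4).
  Combine with x ≡ 3 (mod 9); new modulus lcm = 36.
    Write x = 2 + 4·t and substitute into x ≡ 3 (mod 9): 4·t ≡ 3 − 2 = 1 (mod 9).
    The inverse of 4 mod 9 is 7 (since 4·7 = 28 = 3·9 + 1), so t ≡ 7·1 = 7 ≡ 7 (mod 9).
    Then x = 2 + 4·7 = 30, valid modulo lcm(4, 9) = 36: x ≡ 30 (mod 36).
  Combine with x ≡ 6 (mod 17); new modulus lcm = 612.
    Write x = 30 + 36·t and substitute into x ≡ 6 (mod 17): 36·t ≡ 6 − 30 = -24 (mod 17).
    Reduce coefficients mod 17: 2·t ≡ 10 (mod 17).
    The inverse of 2 mod 17 is 9 (since 2·9 = 18 = 1·17 + 1), so t ≡ 9·10 = 90 ≡ 5 (mod 17).
    Then x = 30 + 36·5 = 210, valid modulo lcm(36, 17) = 612: x ≡ 210 (mod 612).
  Combine with x ≡ 3 (mod 7); new modulus lcm = 4284.
    Write x = 210 + 612·t and substitute into x ≡ 3 (mod 7): 612·t ≡ 3 − 210 = -207 (mod 7).
    Reduce coefficients mod 7: 3·t ≡ 3 (mod 7).
    The inverse of 3 mod 7 is 5 (since 3·5 = 15 = 2·7 + 1), so t ≡ 5·3 = 15 ≡ 1 (mod 7).
    Then x = 210 + 612·1 = 822, valid modulo lcm(612, 7) = 4284: x ≡ 822 (mod 4284).
Verify against each original: 822 mod 4 = 2, 822 mod 9 = 3, 822 mod 17 = 6, 822 mod 7 = 3.

x ≡ 822 (mod 4284).
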